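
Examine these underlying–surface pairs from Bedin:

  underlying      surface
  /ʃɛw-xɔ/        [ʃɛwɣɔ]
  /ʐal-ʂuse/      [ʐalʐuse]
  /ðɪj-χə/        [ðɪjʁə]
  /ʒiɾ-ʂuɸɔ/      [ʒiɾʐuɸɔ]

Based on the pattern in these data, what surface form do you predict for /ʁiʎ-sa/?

The data show progressive voicing assimilation: /x/ → [ɣ] after /w/; /ʂ/ → [ʐ] after /l/; /χ/ → [ʁ] after /j/; /ʂ/ → [ʐ] after /ɾ/. In each pair only voicing changes, matching the preceding consonant, while place and manner stay constant.
/s/ is a voiceless alveolar fricative. The preceding trigger /ʎ/ is voiced, so /s/ must become voiced as well.
Changing only its voicing to voiced gives [z] — the voiced alveolar fricative.

[ʁiʎza]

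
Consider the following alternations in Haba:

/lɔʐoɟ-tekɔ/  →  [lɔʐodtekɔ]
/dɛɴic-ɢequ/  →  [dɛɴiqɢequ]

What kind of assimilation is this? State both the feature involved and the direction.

Comparing underlying and surface forms, /ɟ/ → [d] is the alternation; the neighbouring /t/ is constant.
The change palatal → alveolar matches the place of the following /t/, identifying this as place assimilation.
Manner and voice are unchanged, so the assimilation is partial, not total.
The other alternating form patterns the same way: /c/ → [q] before /ɢ/ (palatal → uvular, matching uvular) — only place changes, and always toward the following segment.
Since the segment that changes precedes the conditioning segment, the assimilation is regressive.

regressive place assimilation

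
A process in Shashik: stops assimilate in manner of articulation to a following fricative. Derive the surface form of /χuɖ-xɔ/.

The rule targets /ɖ/ (voiced retroflex stop), which sits before the trigger /x/ (fricative).
The voiced retroflex fricative is [ʐ], so /ɖ/ → [ʐ].

[χuʐxɔ]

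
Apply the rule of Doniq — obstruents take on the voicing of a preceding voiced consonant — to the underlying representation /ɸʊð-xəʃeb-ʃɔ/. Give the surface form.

The rule targets /x/ (voiceless velar fricative), which sits after the trigger /ð/ (voiced).
A voiced velar fricative is [ɣ], so the surface segment is [ɣ].
At the second juncture, /ʃ/ likewise becomes [ʒ] adjacent to /b/.

[ɸʊðɣəʃebʒɔ]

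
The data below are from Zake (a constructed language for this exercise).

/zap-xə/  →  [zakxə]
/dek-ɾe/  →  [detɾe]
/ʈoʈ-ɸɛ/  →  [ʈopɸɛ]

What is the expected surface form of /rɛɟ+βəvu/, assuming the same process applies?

[rɛbβəvu]

The data show regressive place assimilation: /p/ → [k] before /x/; /k/ → [t] before /ɾ/; /ʈ/ → [p] before /ɸ/. In each pair only place changes, matching the following consonant, while manner and voice stay constant.
The rule targets /ɟ/ (voiced palatal stop), which sits before the trigger /β/ (bilabial).
A voiced bilabial stop is [b], so the surface segment is [b].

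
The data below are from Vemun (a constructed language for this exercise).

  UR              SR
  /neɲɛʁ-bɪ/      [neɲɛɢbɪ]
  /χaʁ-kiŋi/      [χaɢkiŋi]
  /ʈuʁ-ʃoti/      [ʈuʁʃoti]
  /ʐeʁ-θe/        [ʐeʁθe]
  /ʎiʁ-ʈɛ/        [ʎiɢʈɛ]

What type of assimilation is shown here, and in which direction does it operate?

regressive manner assimilation

Underlying /ʁ/ is realised as [ɢ] next to /b/; /b/ itself does not change.
The change fricative → stop matches the manner of the following /b/, identifying this as manner assimilation.
Place and voice are unchanged, so the assimilation is partial, not total.
The other alternating forms pattern the same way: /ʁ/ → [ɢ] before /k/ (fricative → stop, matching a stop); /ʁ/ → [ɢ] before /ʈ/ (fricative → stop, matching a stop) — only manner changes, and always toward the following segment.
No alternation appears in [ʈuʁʃoti], [ʐeʁθe]: there the adjacent consonants already agree in manner (/ʁ/ and /ʃ/ are both fricatives; /ʁ/ and /θ/ are both fricatives), so these forms are consistent with the same rule.
The trigger is the following segment, so the direction is regressive (anticipatory).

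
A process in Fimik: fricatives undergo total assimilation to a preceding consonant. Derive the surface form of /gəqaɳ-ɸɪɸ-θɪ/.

[gəqaɳɳɪɸɸɪ]

/ɸ/ is the segment targeted by the rule; it sits immediately after /ɳ/, so it assimilates completely and surfaces as [ɳ].
The same rule applies at the second boundary: /θ/ → [ɸ] next to /ɸ/.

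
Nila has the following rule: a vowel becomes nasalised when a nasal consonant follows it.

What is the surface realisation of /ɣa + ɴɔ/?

[ɣãɴɔ]

/a/ sits next to the nasal /ɴ/ and is therefore nasalised to [ã].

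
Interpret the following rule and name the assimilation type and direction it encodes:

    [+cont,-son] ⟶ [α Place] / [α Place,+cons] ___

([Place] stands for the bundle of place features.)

progressive place assimilation

The rule copies the place features (abbreviated [Place]) from the environment onto the target, so the assimilating feature is place.
The conditioning segment sits to the left of the focus bar, meaning the trigger precedes the segment that changes — progressive assimilation.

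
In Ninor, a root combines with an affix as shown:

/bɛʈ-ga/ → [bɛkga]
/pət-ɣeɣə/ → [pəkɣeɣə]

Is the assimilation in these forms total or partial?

partial assimilation

Underlying /ʈ/ is realised as [k] next to /g/; /g/ itself does not change.
/ʈ/ is retroflex while /g/ is velar; the output [k] is velar, matching the trigger — so the feature that spreads is place.
Manner and voice are unchanged, so the assimilation is partial, not total.
The same holds elsewhere in the data: /t/ → [k] before /ɣ/ (alveolar → velar, matching velar) — only place changes, and always toward the following segment.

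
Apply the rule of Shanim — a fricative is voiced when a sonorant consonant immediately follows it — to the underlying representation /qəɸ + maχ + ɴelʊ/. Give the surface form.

The rule targets /ɸ/ (voiceless bilabial fricative), which sits before the trigger /m/ (voiced).
The voiced bilabial fricative is [β], so /ɸ/ → [β].
The same rule applies at the second boundary: /χ/ → [ʁ] next to /ɴ/.

[qəβmaʁɴelʊ]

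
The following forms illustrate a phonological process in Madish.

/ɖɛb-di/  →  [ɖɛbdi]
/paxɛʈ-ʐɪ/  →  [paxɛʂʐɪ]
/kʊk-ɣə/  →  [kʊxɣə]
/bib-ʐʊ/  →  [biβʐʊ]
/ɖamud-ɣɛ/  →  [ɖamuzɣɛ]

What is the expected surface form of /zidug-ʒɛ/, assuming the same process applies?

[ziduɣʒɛ]

The data show regressive manner assimilation: /ʈ/ → [ʂ] before /ʐ/; /k/ → [x] before /ɣ/; /b/ → [β] before /ʐ/; /d/ → [z] before /ɣ/. In each pair only manner changes, matching the following consonant, while place and voice stay constant.
Nothing changes in [ɖɛbdi]: there the adjacent consonants already agree in manner (/b/ and /d/ are both stops), so this form is consistent with the same rule.
/g/ is a voiced velar stop. The following trigger /ʒ/ is a fricative, so /g/ must become a fricative as well.
The voiced velar fricative is [ɣ], so /g/ → [ɣ].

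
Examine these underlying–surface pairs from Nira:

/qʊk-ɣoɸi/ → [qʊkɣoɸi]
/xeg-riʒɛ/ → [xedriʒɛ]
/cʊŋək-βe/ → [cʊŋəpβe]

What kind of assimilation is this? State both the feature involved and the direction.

regressive place assimilation

The segment that alternates is /g/, which surfaces as [d] when adjacent to /r/.
The change velar → alveolar matches the place of the following /r/, identifying this as place assimilation.
Manner and voice are unchanged, so the assimilation is partial, not total.
Checking the remaining alternation: /k/ → [p] before /β/ (velar → bilabial, matching bilabial) — only place changes, and always toward the following segment.
Nothing changes in [qʊkɣoɸi]: there the adjacent consonants already agree in place (/k/ and /ɣ/ are both velar), so this form is consistent with the same rule.
The trigger is the following segment, so the direction is regressive (anticipatory).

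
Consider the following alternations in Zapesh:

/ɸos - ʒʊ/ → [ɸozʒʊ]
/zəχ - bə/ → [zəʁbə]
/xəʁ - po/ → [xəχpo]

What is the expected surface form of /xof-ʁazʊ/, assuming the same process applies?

The data show regressive voicing assimilation: /s/ → [z] before /ʒ/; /χ/ → [ʁ] before /b/; /ʁ/ → [χ] before /p/. In each pair only voicing changes, matching the following consonant, while place and manner stay constant.
The rule targets /f/ (voiceless labiodental fricative), which sits before the trigger /ʁ/ (voiced).
Changing only its voicing to voiced gives [v] — the voiced labiodental fricative.

[xovʁazʊ]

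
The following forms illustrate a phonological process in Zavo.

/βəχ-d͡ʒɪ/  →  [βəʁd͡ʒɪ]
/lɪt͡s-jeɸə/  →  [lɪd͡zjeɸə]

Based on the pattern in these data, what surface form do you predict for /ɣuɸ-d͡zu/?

[ɣuβd͡zu]

The data show regressive voicing assimilation: /χ/ → [ʁ] before /d͡ʒ/; /t͡s/ → [d͡z] before /j/. In each pair only voicing changes, matching the following consonant, while place and manner stay constant.
The rule targets /ɸ/ (voiceless bilabial fricative), which sits before the trigger /d͡z/ (voiced).
Changing only its voicing to voiced gives [β] — the voiced bilabial fricative.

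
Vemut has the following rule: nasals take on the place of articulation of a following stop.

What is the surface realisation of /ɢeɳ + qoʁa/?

[ɢeɴqoʁa]

The rule targets /ɳ/ (voiced retroflex nasal), which sits before the trigger /q/ (uvular).
A voiced uvular nasal is [ɴ], so the surface segment is [ɴ].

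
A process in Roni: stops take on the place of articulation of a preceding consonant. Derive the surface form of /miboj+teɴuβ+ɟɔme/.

[mibojceɴuβbɔme]

The rule targets /t/ (voiceless alveolar stop), which sits after the trigger /j/ (palatal).
A voiceless palatal stop is [c], so the surface segment is [c].
The same rule applies at the second boundary: /ɟ/ → [b] next to /β/.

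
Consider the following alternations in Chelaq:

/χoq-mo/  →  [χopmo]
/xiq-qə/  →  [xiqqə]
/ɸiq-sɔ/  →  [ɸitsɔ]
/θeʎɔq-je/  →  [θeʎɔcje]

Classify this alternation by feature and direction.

regressive place assimilation

The segment that alternates is /q/, which surfaces as [p] when adjacent to /m/.
/q/ is uvular while /m/ is bilabial; the output [p] is bilabial, matching the trigger — so the feature that spreads is place.
Manner and voice are unchanged, so the assimilation is partial, not total.
The same holds elsewhere in the data: /q/ → [t] before /s/ (uvular → alveolar, matching alveolar); /q/ → [c] before /j/ (uvular → palatal, matching palatal) — only place changes, and always toward the following segment.
Nothing changes in [xiqqə]: there the adjacent consonants already agree in place (/q/ and /q/ are both uvular), so this form is consistent with the same rule.
The trigger is the following segment, so the direction is regressive (anticipatory).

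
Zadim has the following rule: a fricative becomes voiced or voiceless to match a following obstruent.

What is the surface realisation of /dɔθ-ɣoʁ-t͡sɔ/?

/θ/ is a voiceless dental fricative. The following trigger /ɣ/ is voiced, so /θ/ must become voiced as well.
Changing only its voicing to voiced gives [ð] — the voiced dental fricative.
At the second juncture, /ʁ/ likewise becomes [χ] adjacent to /t͡s/.

[dɔðɣoχt͡sɔ]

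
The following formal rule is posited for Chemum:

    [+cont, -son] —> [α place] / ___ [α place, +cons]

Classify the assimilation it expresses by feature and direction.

regressive place assimilation

The rule copies the place features (abbreviated [place]) from the environment onto the target, so the assimilating feature is place.
The conditioning segment sits to the right of the focus bar, meaning the trigger follows the segment that changes — regressive assimilation.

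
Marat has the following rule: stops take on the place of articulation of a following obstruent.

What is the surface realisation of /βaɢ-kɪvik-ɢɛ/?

[βagkɪviqɢɛ]

The rule targets /ɢ/ (voiced uvular stop), which sits before the trigger /k/ (velar).
A voiced velar stop is [g], so the surface segment is [g].
At the second juncture, /k/ likewise becomes [q] adjacent to /ɢ/.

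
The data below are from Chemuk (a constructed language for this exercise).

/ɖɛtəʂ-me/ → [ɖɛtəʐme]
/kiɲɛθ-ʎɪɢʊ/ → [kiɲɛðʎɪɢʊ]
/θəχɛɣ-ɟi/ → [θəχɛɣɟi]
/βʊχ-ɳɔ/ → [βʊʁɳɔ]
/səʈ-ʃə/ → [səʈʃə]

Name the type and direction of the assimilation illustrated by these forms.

regressive voicing assimilation

The segment that alternates is /ʂ/, which surfaces as [ʐ] when adjacent to /m/.
The change voiceless → voiced matches the voicing of the following /m/, identifying this as voicing assimilation.
Place and manner are unchanged, so the assimilation is partial, not total.
The other alternating forms pattern the same way: /θ/ → [ð] before /ʎ/ (voiceless → voiced, matching voiced); /χ/ → [ʁ] before /ɳ/ (voiceless → voiced, matching voiced) — only voicing changes, and always toward the following segment.
Nothing changes in [θəχɛɣɟi], [səʈʃə]: there the adjacent consonants already agree in voicing (/ɣ/ and /ɟ/ are both voiced; /ʈ/ and /ʃ/ are both voiceless), so these forms are consistent with the same rule.
The trigger is the following segment, so the direction is regressive (anticipatory).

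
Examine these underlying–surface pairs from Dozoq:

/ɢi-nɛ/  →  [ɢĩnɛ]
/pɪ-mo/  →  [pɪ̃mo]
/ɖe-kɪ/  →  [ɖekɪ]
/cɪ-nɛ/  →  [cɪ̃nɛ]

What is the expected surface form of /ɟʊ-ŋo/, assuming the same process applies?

The data show regressive nasality assimilation (vowel nasalisation): /i/ → [ĩ] before /n/; /ɪ/ → [ɪ̃] before /m/; /ɪ/ → [ɪ̃] before /n/ — a vowel is nasalised by an immediately following nasal consonant.
No change occurs in [ɖekɪ] because the vowel at the boundary is adjacent to an oral consonant, not a nasal (/e/ next to /k/).
/ʊ/ sits next to the nasal /ŋ/ and is therefore nasalised to [ʊ̃].

[ɟʊ̃ŋo]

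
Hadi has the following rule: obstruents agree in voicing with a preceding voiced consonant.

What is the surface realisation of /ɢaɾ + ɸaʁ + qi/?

[ɢaɾβaʁɢi]

The rule targets /ɸ/ (voiceless bilabial fricative), which sits after the trigger /ɾ/ (voiced).
The voiced bilabial fricative is [β], so /ɸ/ → [β].
At the second juncture, /q/ likewise becomes [ɢ] adjacent to /ʁ/.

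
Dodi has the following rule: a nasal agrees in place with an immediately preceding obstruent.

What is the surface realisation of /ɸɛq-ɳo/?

[ɸɛqɴo]

The rule targets /ɳ/ (voiced retroflex nasal), which sits after the trigger /q/ (uvular).
The voiced uvular nasal is [ɴ], so /ɳ/ → [ɴ].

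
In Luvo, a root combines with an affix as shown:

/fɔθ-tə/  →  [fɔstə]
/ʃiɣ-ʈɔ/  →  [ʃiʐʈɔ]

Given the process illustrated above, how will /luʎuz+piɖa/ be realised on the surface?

The data show regressive place assimilation: /θ/ → [s] before /t/; /ɣ/ → [ʐ] before /ʈ/. In each pair only place changes, matching the following consonant, while manner and voice stay constant.
The rule targets /z/ (voiced alveolar fricative), which sits before the trigger /p/ (bilabial).
A voiced bilabial fricative is [β], so the surface segment is [β].

[luʎuβpiɖa]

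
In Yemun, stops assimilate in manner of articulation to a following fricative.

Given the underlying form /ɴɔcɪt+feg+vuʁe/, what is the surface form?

[ɴɔcɪsfeɣvuʁe]

/t/ is a voiceless alveolar stop. The following trigger /f/ is a fricative, so /t/ must become a fricative as well.
A voiceless alveolar fricative is [s], so the surface segment is [s].
The same rule applies at the second boundary: /g/ → [ɣ] next to /v/.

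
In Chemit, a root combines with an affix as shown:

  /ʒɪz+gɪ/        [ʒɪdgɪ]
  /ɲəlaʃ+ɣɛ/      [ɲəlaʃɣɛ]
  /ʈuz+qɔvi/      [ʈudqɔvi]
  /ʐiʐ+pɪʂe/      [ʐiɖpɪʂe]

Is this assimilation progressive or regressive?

regressive

The segment that alternates is /z/, which surfaces as [d] when adjacent to /g/.
/z/ is a fricative while /g/ is a stop; the output [d] is a stop, matching the trigger — so the feature that spreads is manner.
Checking the remaining alternations: /z/ → [d] before /q/ (fricative → stop, matching a stop); /ʐ/ → [ɖ] before /p/ (fricative → stop, matching a stop) — only manner changes, and always toward the following segment.
No alternation appears in [ɲəlaʃɣɛ]: there the adjacent consonants already agree in manner (/ʃ/ and /ɣ/ are both fricatives), so this form is consistent with the same rule.
The trigger is the following segment, so the direction is regressive (anticipatory).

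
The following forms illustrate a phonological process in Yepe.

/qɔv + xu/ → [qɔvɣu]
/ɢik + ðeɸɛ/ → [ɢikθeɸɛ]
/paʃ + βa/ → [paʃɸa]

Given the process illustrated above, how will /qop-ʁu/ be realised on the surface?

[qopχu]

The data show progressive voicing assimilation: /x/ → [ɣ] after /v/; /ð/ → [θ] after /k/; /β/ → [ɸ] after /ʃ/. In each pair only voicing changes, matching the preceding consonant, while place and manner stay constant.
The rule targets /ʁ/ (voiced uvular fricative), which sits after the trigger /p/ (voiceless).
A voiceless uvular fricative is [χ], so the surface segment is [χ].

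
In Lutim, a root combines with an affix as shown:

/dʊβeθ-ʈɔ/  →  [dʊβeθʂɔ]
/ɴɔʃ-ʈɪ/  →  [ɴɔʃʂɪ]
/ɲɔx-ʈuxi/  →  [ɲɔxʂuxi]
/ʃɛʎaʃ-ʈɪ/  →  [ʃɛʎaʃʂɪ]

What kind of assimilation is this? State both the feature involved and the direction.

progressive manner assimilation

The segment that alternates is /ʈ/, which surfaces as [ʂ] when adjacent to /θ/.
The change stop → fricative matches the manner of the preceding /θ/, identifying this as manner assimilation.
Place and voice are unchanged, so the assimilation is partial, not total.
Checking the remaining alternations: /ʈ/ → [ʂ] after /ʃ/ (stop → fricative, matching a fricative); /ʈ/ → [ʂ] after /x/ (stop → fricative, matching a fricative) — only manner changes, and always toward the preceding segment.
Since the segment that changes follows the conditioning segment, the assimilation is progressive.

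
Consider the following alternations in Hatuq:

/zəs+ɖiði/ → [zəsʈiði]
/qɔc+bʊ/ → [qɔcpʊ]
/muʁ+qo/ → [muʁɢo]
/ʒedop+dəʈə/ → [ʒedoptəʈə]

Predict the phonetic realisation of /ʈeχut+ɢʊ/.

[ʈeχutqʊ]

The data show progressive voicing assimilation: /ɖ/ → [ʈ] after /s/; /b/ → [p] after /c/; /q/ → [ɢ] after /ʁ/; /d/ → [t] after /p/. In each pair only voicing changes, matching the preceding consonant, while place and manner stay constant.
The rule targets /ɢ/ (voiced uvular stop), which sits after the trigger /t/ (voiceless).
The voiceless uvular stop is [q], so /ɢ/ → [q].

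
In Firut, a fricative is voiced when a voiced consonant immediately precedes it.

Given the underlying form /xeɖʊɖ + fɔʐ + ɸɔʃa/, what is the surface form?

[xeɖʊɖvɔʐβɔʃa]

/f/ is a voiceless labiodental fricative. The preceding trigger /ɖ/ is voiced, so /f/ must become voiced as well.
A voiced labiodental fricative is [v], so the surface segment is [v].
At the second juncture, /ɸ/ likewise becomes [β] adjacent to /ʐ/.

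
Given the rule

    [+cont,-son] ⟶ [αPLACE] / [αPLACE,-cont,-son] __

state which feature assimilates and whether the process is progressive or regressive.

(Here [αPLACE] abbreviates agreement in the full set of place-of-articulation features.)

The rule copies the place features (abbreviated [PLACE]) from the environment onto the target, so the assimilating feature is place.
Since the environment is written before the underscore, the trigger precedes the target; the direction is progressive.

progressive place assimilation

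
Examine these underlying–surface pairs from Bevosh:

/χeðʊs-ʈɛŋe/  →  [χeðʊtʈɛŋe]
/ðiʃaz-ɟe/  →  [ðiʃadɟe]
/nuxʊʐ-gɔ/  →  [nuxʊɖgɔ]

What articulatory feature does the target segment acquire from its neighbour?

The segment that alternates is /s/, which surfaces as [t] when adjacent to /ʈ/.
The change fricative → stop matches the manner of the following /ʈ/, identifying this as manner assimilation.
Checking the remaining alternations: /z/ → [d] before /ɟ/ (fricative → stop, matching a stop); /ʐ/ → [ɖ] before /g/ (fricative → stop, matching a stop) — only manner changes, and always toward the following segment.

manner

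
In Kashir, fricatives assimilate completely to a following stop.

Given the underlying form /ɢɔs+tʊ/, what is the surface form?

/s/ is the segment targeted by the rule; it sits immediately before /t/, so it assimilates completely and surfaces as [t].

[ɢɔttʊ]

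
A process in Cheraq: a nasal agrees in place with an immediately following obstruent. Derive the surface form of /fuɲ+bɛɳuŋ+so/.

[fumbɛɳunso]

The rule targets /ɲ/ (voiced palatal nasal), which sits before the trigger /b/ (bilabial).
A voiced bilabial nasal is [m], so the surface segment is [m].
The same rule applies at the second boundary: /ŋ/ → [n] next to /s/.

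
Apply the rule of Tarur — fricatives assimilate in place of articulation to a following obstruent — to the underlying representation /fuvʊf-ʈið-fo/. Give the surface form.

The rule targets /f/ (voiceless labiodental fricative), which sits before the trigger /ʈ/ (retroflex).
The voiceless retroflex fricative is [ʂ], so /f/ → [ʂ].
The same rule applies at the second boundary: /ð/ → [v] next to /f/.

[fuvʊʂʈivfo]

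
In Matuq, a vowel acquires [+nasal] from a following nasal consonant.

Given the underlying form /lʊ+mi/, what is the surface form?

[lʊ̃mi]

The vowel /ʊ/ is adjacent to the following nasal /m/, so it acquires [+nasal] and surfaces as [ʊ̃].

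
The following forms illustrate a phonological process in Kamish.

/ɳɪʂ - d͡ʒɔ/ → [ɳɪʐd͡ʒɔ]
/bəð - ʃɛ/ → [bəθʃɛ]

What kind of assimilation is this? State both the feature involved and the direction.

Comparing underlying and surface forms, /ʂ/ → [ʐ] is the alternation; the neighbouring /d͡ʒ/ is constant.
/ʂ/ is voiceless while /d͡ʒ/ is voiced; the output [ʐ] is voiced, matching the trigger — so the feature that spreads is voicing.
Place and manner are unchanged, so the assimilation is partial, not total.
The same holds elsewhere in the data: /ð/ → [θ] before /ʃ/ (voiced → voiceless, matching voiceless) — only voicing changes, and always toward the following segment.
Since the segment that changes precedes the conditioning segment, the assimilation is regressive.

regressive voicing assimilation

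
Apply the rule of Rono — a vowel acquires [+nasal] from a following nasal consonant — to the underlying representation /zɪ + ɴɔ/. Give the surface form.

[zɪ̃ɴɔ]

/ɪ/ sits next to the nasal /ɴ/ and is therefore nasalised to [ɪ̃].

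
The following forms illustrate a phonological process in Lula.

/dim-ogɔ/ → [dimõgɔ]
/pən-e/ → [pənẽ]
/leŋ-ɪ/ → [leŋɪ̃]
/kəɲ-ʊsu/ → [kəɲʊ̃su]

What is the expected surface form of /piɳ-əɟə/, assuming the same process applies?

[piɳə̃ɟə]

The data show progressive nasality assimilation (vowel nasalisation): /o/ → [õ] after /m/; /e/ → [ẽ] after /n/; /ɪ/ → [ɪ̃] after /ŋ/; /ʊ/ → [ʊ̃] after /ɲ/ — a vowel is nasalised by an immediately preceding nasal consonant.
The vowel /ə/ is adjacent to the preceding nasal /ɳ/, so it acquires [+nasal] and surfaces as [ə̃].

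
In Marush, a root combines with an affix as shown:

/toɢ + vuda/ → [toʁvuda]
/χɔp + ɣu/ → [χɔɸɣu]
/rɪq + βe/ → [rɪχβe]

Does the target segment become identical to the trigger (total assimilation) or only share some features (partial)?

partial assimilation

Comparing underlying and surface forms, /ɢ/ → [ʁ] is the alternation; the neighbouring /v/ is constant.
/ɢ/ is a stop while /v/ is a fricative; the output [ʁ] is a fricative, matching the trigger — so the feature that spreads is manner.
Place and voice are unchanged, so the assimilation is partial, not total.
Checking the remaining alternations: /p/ → [ɸ] before /ɣ/ (stop → fricative, matching a fricative); /q/ → [χ] before /β/ (stop → fricative, matching a fricative) — only manner changes, and always toward the following segment.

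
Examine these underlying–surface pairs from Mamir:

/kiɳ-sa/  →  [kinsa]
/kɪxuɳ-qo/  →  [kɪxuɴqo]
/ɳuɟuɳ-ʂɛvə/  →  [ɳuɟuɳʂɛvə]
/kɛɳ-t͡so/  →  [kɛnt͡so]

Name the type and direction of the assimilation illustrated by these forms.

regressive place assimilation

The segment that alternates is /ɳ/, which surfaces as [n] when adjacent to /s/.
/ɳ/ is retroflex while /s/ is alveolar; the output [n] is alveolar, matching the trigger — so the feature that spreads is place.
Manner and voice are unchanged, so the assimilation is partial, not total.
Checking the remaining alternations: /ɳ/ → [ɴ] before /q/ (retroflex → uvular, matching uvular); /ɳ/ → [n] before /t͡s/ (retroflex → alveolar, matching alveolar) — only place changes, and always toward the following segment.
No alternation appears in [ɳuɟuɳʂɛvə]: there the adjacent consonants already agree in place (/ɳ/ and /ʂ/ are both retroflex), so this form is consistent with the same rule.
The trigger is the following segment, so the direction is regressive (anticipatory).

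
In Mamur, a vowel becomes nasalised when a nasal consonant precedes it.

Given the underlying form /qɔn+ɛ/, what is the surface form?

[qɔnɛ̃]

The vowel /ɛ/ is adjacent to the preceding nasal /n/, so it acquires [+nasal] and surfaces as [ɛ̃].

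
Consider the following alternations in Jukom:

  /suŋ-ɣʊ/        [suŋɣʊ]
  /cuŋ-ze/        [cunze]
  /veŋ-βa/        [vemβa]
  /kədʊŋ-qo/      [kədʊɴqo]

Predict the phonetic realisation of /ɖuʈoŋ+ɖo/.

The data show regressive place assimilation: /ŋ/ → [n] before /z/; /ŋ/ → [m] before /β/; /ŋ/ → [ɴ] before /q/. In each pair only place changes, matching the following consonant, while manner and voice stay constant.
Nothing changes in [suŋɣʊ]: there the adjacent consonants already agree in place (/ŋ/ and /ɣ/ are both velar), so this form is consistent with the same rule.
The rule targets /ŋ/ (voiced velar nasal), which sits before the trigger /ɖ/ (retroflex).
Changing only its place to retroflex gives [ɳ] — the voiced retroflex nasal.

[ɖuʈoɳɖo]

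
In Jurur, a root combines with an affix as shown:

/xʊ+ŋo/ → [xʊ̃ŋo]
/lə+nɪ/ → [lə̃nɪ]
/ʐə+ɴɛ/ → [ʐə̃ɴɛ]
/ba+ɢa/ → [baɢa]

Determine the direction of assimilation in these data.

The vowel /ʊ/ surfaces as nasalised [ʊ̃] next to the following nasal /ŋ/ — it has acquired the [+nasal] feature of its neighbour.
Likewise in the remaining data: /ə/ → [ə̃] before /n/; /ə/ → [ə̃] before /ɴ/ — each time a vowel is nasalised next to a following nasal.
No change occurs in [baɢa] because the vowel at the boundary is adjacent to an oral consonant, not a nasal (/a/ next to /ɢ/).
Because the conditioning nasal is to the right of the vowel that changes, the process is regressive (anticipatory).

regressive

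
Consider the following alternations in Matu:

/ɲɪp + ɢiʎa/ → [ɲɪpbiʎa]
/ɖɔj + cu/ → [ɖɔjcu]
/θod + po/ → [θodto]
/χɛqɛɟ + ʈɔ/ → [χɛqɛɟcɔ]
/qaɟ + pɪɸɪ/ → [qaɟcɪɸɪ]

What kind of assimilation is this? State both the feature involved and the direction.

progressive place assimilation

Underlying /ɢ/ is realised as [b] next to /p/; /p/ itself does not change.
The change uvular → bilabial matches the place of the preceding /p/, identifying this as place assimilation.
Manner and voice are unchanged, so the assimilation is partial, not total.
The same holds elsewhere in the data: /p/ → [t] after /d/ (bilabial → alveolar, matching alveolar); /ʈ/ → [c] after /ɟ/ (retroflex → palatal, matching palatal); /p/ → [c] after /ɟ/ (bilabial → palatal, matching palatal) — only place changes, and always toward the preceding segment.
Nothing changes in [ɖɔjcu]: there the adjacent consonants already agree in place (/c/ and /j/ are both palatal), so this form is consistent with the same rule.
Since the segment that changes follows the conditioning segment, the assimilation is progressive.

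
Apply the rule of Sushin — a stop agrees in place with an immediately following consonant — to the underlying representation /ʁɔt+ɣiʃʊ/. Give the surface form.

The rule targets /t/ (voiceless alveolar stop), which sits before the trigger /ɣ/ (velar).
Changing only its place to velar gives [k] — the voiceless velar stop.

[ʁɔkɣiʃʊ]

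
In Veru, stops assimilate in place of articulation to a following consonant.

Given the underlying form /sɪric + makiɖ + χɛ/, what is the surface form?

/c/ is a voiceless palatal stop. The following trigger /m/ is bilabial, so /c/ must become bilabial as well.
The voiceless bilabial stop is [p], so /c/ → [p].
The same rule applies at the second boundary: /ɖ/ → [ɢ] next to /χ/.

[sɪripmakiɢχɛ]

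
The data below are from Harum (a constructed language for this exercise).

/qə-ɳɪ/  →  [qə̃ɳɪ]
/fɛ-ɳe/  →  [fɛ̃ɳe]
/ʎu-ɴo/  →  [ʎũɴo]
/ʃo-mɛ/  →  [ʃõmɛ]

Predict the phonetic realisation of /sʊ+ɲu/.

[sʊ̃ɲu]

The data show regressive nasality assimilation (vowel nasalisation): /ə/ → [ə̃] before /ɳ/; /ɛ/ → [ɛ̃] before /ɳ/; /u/ → [ũ] before /ɴ/; /o/ → [õ] before /m/ — a vowel is nasalised by an immediately following nasal consonant.
/ʊ/ sits next to the nasal /ɲ/ and is therefore nasalised to [ʊ̃].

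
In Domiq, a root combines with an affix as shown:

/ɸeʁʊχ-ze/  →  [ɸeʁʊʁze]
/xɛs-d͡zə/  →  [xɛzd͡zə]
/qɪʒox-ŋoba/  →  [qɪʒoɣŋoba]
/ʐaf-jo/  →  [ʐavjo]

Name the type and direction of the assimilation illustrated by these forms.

regressive voicing assimilation

The segment that alternates is /χ/, which surfaces as [ʁ] when adjacent to /z/.
The change voiceless → voiced matches the voicing of the following /z/, identifying this as voicing assimilation.
Place and manner are unchanged, so the assimilation is partial, not total.
The other alternating forms pattern the same way: /s/ → [z] before /d͡z/ (voiceless → voiced, matching voiced); /x/ → [ɣ] before /ŋ/ (voiceless → voiced, matching voiced); /f/ → [v] before /j/ (voiceless → voiced, matching voiced) — only voicing changes, and always toward the following segment.
Since the segment that changes precedes the conditioning segment, the assimilation is regressive.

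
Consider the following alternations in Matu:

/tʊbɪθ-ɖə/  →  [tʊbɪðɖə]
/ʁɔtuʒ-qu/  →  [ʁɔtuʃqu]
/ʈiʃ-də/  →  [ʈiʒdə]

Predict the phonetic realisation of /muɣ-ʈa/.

[muxʈa]

The data show regressive voicing assimilation: /θ/ → [ð] before /ɖ/; /ʒ/ → [ʃ] before /q/; /ʃ/ → [ʒ] before /d/. In each pair only voicing changes, matching the following consonant, while place and manner stay constant.
/ɣ/ is a voiced velar fricative. The following trigger /ʈ/ is voiceless, so /ɣ/ must become voiceless as well.
The voiceless velar fricative is [x], so /ɣ/ → [x].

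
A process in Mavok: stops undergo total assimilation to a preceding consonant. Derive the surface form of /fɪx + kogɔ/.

/k/ is the segment targeted by the rule; it sits immediately after /x/, so it assimilates completely and surfaces as [x].

[fɪxxogɔ]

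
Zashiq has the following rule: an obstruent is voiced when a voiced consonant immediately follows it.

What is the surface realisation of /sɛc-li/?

[sɛɟli]

The rule targets /c/ (voiceless palatal stop), which sits before the trigger /l/ (voiced).
Changing only its voicing to voiced gives [ɟ] — the voiced palatal stop.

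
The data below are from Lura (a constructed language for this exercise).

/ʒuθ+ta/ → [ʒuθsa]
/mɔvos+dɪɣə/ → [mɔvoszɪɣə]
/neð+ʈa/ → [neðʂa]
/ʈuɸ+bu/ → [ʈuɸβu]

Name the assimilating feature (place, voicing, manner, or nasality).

Comparing underlying and surface forms, /t/ → [s] is the alternation; the neighbouring /θ/ is constant.
/t/ is a stop while /θ/ is a fricative; the output [s] is a fricative, matching the trigger — so the feature that spreads is manner.
Checking the remaining alternations: /d/ → [z] after /s/ (stop → fricative, matching a fricative); /ʈ/ → [ʂ] after /ð/ (stop → fricative, matching a fricative); /b/ → [β] after /ɸ/ (stop → fricative, matching a fricative) — only manner changes, and always toward the preceding segment.

manner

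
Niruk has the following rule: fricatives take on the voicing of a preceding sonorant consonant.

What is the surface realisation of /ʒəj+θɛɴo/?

[ʒəjðɛɴo]

The rule targets /θ/ (voiceless dental fricative), which sits after the trigger /j/ (voiced).
A voiced dental fricative is [ð], so the surface segment is [ð].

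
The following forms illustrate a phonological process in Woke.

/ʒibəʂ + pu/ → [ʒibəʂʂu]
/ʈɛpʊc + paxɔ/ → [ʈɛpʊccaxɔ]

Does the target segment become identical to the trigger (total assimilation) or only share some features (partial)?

Underlying /p/ is realised as [ʂ] next to /ʂ/; /ʂ/ itself does not change.
The output [ʂ] is identical to the trigger /ʂ/ — every feature (place, manner, voicing) has been copied — so this is total assimilation.
The remaining alternation confirms this: /p/ → [c] after /c/ — in each case the output is a copy of the preceding consonant.

total assimilation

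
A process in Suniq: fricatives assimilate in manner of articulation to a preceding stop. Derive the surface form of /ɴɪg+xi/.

[ɴɪgki]

The rule targets /x/ (voiceless velar fricative), which sits after the trigger /g/ (stop).
A voiceless velar stop is [k], so the surface segment is [k].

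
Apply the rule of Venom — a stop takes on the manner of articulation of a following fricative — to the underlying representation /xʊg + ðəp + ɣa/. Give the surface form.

[xʊɣðəɸɣa]

The rule targets /g/ (voiced velar stop), which sits before the trigger /ð/ (fricative).
Changing only its manner to fricative gives [ɣ] — the voiced velar fricative.
At the second juncture, /p/ likewise becomes [ɸ] adjacent to /ɣ/.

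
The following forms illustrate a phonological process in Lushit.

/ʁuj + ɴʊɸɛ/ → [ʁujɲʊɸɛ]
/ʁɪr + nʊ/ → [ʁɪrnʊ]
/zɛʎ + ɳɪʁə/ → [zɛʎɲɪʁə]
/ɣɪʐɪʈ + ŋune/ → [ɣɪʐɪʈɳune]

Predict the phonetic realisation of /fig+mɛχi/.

The data show progressive place assimilation: /ɴ/ → [ɲ] after /j/; /ɳ/ → [ɲ] after /ʎ/; /ŋ/ → [ɳ] after /ʈ/. In each pair only place changes, matching the preceding consonant, while manner and voice stay constant.
Nothing changes in [ʁɪrnʊ]: there the adjacent consonants already agree in place (/n/ and /r/ are both alveolar), so this form is consistent with the same rule.
/m/ is a voiced bilabial nasal. The preceding trigger /g/ is velar, so /m/ must become velar as well.
A voiced velar nasal is [ŋ], so the surface segment is [ŋ].

[figŋɛχi]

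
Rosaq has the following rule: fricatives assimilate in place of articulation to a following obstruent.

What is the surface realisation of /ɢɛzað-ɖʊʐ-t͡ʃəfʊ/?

/ð/ is a voiced dental fricative. The following trigger /ɖ/ is retroflex, so /ð/ must become retroflex as well.
A voiced retroflex fricative is [ʐ], so the surface segment is [ʐ].
The same rule applies at the second boundary: /ʐ/ → [ʒ] next to /t͡ʃ/.

[ɢɛzaʐɖʊʒt͡ʃəfʊ]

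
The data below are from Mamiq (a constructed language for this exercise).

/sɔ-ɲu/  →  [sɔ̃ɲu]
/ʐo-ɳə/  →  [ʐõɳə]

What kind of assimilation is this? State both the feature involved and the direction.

The vowel /ɔ/ surfaces as nasalised [ɔ̃] next to the following nasal /ɲ/ — it has acquired the [+nasal] feature of its neighbour.
The other form shows the same pattern: /o/ → [õ] before /ɳ/ — each time a vowel is nasalised next to a following nasal.
Because the conditioning nasal is to the right of the vowel that changes, the process is regressive (anticipatory).

regressive nasality assimilation (vowel nasalisation)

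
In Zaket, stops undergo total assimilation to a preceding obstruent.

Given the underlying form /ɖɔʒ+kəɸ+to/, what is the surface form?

/k/ is the segment targeted by the rule; it sits immediately after /ʒ/, so it assimilates completely and surfaces as [ʒ].
At the second juncture, /t/ likewise becomes [ɸ] adjacent to /ɸ/.

[ɖɔʒʒəɸɸo]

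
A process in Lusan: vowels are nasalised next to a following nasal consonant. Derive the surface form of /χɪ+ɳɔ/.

The vowel /ɪ/ is adjacent to the following nasal /ɳ/, so it acquires [+nasal] and surfaces as [ɪ̃].

[χɪ̃ɳɔ]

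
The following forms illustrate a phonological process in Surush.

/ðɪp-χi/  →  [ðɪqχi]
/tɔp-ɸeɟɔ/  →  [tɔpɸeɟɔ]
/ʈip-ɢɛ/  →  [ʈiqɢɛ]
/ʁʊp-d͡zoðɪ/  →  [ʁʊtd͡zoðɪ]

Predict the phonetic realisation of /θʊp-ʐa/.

The data show regressive place assimilation: /p/ → [q] before /χ/; /p/ → [q] before /ɢ/; /p/ → [t] before /d͡z/. In each pair only place changes, matching the following consonant, while manner and voice stay constant.
No alternation appears in [tɔpɸeɟɔ]: there the adjacent consonants already agree in place (/p/ and /ɸ/ are both bilabial), so this form is consistent with the same rule.
The rule targets /p/ (voiceless bilabial stop), which sits before the trigger /ʐ/ (retroflex).
Changing only its place to retroflex gives [ʈ] — the voiceless retroflex stop.

[θʊʈʐa]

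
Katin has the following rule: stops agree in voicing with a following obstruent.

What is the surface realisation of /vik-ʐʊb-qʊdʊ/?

[vigʐʊpqʊdʊ]

The rule targets /k/ (voiceless velar stop), which sits before the trigger /ʐ/ (voiced).
The voiced velar stop is [g], so /k/ → [g].
At the second juncture, /b/ likewise becomes [p] adjacent to /q/.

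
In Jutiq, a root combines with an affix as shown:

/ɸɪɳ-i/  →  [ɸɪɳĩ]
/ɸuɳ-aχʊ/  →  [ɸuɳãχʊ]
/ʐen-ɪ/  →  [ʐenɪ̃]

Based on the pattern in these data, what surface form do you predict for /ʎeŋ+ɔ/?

[ʎeŋɔ̃]

The data show progressive nasality assimilation (vowel nasalisation): /i/ → [ĩ] after /ɳ/; /a/ → [ã] after /ɳ/; /ɪ/ → [ɪ̃] after /n/ — a vowel is nasalised by an immediately preceding nasal consonant.
The vowel /ɔ/ is adjacent to the preceding nasal /ŋ/, so it acquires [+nasal] and surfaces as [ɔ̃].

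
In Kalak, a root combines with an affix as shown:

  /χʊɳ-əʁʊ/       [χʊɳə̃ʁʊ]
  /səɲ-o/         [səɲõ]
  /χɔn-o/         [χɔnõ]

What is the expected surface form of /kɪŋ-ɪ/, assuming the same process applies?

The data show progressive nasality assimilation (vowel nasalisation): /ə/ → [ə̃] after /ɳ/; /o/ → [õ] after /ɲ/; /o/ → [õ] after /n/ — a vowel is nasalised by an immediately preceding nasal consonant.
The vowel /ɪ/ is adjacent to the preceding nasal /ŋ/, so it acquires [+nasal] and surfaces as [ɪ̃].

[kɪŋɪ̃]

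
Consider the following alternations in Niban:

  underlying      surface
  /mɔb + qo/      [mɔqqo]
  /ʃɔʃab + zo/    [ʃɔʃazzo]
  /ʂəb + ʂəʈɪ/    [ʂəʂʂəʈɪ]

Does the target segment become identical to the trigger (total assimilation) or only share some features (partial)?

Underlying /b/ is realised as [q] next to /q/; /q/ itself does not change.
The output [q] is identical to the trigger /q/ — every feature (place, manner, voicing) has been copied — so this is total assimilation.
The remaining alternations confirm this: /b/ → [z] before /z/; /b/ → [ʂ] before /ʂ/ — in each case the output is a copy of the following consonant.

total assimilation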